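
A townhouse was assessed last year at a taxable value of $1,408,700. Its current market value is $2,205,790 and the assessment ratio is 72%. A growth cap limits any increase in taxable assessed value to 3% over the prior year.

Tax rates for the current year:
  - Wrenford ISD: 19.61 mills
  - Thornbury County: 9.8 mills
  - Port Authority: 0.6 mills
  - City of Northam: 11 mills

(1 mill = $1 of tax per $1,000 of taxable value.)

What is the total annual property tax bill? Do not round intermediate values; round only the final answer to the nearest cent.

$59,503.91

Uncapped assessed value = $2,205,790 × 0.72 = $1,588,168.8
Cap limit = $1,408,700 × 1.03 = $1,450,961
Taxable assessed value = min($1,588,168.8, $1,450,961) = $1,450,961 (cap binds)
Wrenford ISD: $1,450,961 × 0.01961 = $28,453.34521
Thornbury County: $1,450,961 × 0.0098 = $14,219.4178
Port Authority: $1,450,961 × 0.0006 = $870.5766
City of Northam: $1,450,961 × 0.011 = $15,960.571
Total = $59,503.91061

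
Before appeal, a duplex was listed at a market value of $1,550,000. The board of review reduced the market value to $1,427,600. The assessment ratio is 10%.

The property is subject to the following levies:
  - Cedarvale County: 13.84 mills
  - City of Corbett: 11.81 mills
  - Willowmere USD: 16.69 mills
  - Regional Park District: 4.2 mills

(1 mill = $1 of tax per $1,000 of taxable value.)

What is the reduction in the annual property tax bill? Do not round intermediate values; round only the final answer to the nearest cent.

$569.65

Old assessed value = $1,550,000 × 0.1 = $155,000
New assessed value = $1,427,600 × 0.1 = $142,760
Combined rate = 0.01384 + 0.01181 + 0.01669 + 0.0042 = 0.04654
Old tax = $155,000 × 0.04654 = $7,213.7
New tax = $142,760 × 0.04654 = $6,644.0504
Reduction = $7,213.7 − $6,644.0504 = $569.6496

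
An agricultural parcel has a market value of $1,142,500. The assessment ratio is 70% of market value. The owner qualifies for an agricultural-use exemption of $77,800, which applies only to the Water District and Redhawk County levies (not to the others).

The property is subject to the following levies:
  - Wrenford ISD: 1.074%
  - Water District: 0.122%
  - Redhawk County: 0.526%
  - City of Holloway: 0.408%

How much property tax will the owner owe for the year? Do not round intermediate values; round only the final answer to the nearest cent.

Assessed value = $1,142,500 × 0.7 = $799,750
Wrenford ISD: $799,750 × 0.01074 = $8,589.315
Water District: ($799,750 − $77,800) × 0.00122 = $721,950 × 0.00122 = $880.779
Redhawk County: ($799,750 − $77,800) × 0.00526 = $721,950 × 0.00526 = $3,797.457
City of Holloway: $799,750 × 0.00408 = $3,262.98
Total = $16,530.531

$16,530.53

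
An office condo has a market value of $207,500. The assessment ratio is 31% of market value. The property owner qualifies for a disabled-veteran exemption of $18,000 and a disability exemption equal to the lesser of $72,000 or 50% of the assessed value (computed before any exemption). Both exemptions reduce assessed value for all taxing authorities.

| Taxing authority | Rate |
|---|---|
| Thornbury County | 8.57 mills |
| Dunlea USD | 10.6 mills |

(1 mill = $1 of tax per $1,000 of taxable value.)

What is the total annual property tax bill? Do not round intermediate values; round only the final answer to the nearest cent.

Assessed value = $207,500 × 0.31 = $64,325
Disability exemption = min($72,000, 50% × $64,325) = min($72,000, $32,162.5) = $32,162.5 (percentage binds)
Taxable value = $64,325 − $18,000 − $32,162.5 = $14,162.5
Thornbury County: $14,162.5 × 0.00857 = $121.372625
Dunlea USD: $14,162.5 × 0.0106 = $150.1225
Total = $271.495125

$271.50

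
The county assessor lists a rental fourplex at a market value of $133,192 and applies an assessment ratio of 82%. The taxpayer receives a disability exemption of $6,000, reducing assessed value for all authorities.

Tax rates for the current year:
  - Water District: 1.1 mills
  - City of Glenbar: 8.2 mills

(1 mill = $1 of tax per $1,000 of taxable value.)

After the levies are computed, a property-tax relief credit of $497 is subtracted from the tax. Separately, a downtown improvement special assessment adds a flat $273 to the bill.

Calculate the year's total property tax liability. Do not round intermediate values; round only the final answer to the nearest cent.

$735.92

Assessed value = $133,192 × 0.82 = $109,217.44
Taxable value = $109,217.44 − $6,000 = $103,217.44
Water District: $103,217.44 × 0.0011 = $113.539184
City of Glenbar: $103,217.44 × 0.0082 = $846.383008
Levies subtotal = $959.922192
After credit = $959.922192 − $497 = $462.922192
Total = $462.922192 + $273 = $735.922192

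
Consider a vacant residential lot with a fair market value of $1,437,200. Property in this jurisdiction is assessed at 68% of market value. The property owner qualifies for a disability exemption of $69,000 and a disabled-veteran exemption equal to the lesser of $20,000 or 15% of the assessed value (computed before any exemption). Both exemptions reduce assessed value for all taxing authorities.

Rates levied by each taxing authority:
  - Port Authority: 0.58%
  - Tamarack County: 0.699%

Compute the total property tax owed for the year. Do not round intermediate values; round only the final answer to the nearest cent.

$11,361.31

Assessed value = $1,437,200 × 0.68 = $977,296
Disabled-veteran exemption = min($20,000, 15% × $977,296) = min($20,000, $146,594.4) = $20,000 (dollar cap binds)
Taxable value = $977,296 − $69,000 − $20,000 = $888,296
Port Authority: $888,296 × 0.0058 = $5,152.1168
Tamarack County: $888,296 × 0.00699 = $6,209.18904
Total = $11,361.30584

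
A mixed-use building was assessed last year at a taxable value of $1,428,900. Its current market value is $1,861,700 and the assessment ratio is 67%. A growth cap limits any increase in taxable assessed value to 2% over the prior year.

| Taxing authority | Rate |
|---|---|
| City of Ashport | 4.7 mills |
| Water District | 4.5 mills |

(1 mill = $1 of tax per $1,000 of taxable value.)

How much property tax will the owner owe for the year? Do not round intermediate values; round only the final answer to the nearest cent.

Uncapped assessed value = $1,861,700 × 0.67 = $1,247,339
Cap limit = $1,428,900 × 1.02 = $1,457,478
Taxable assessed value = min($1,247,339, $1,457,478) = $1,247,339 (cap does not bind)
City of Ashport: $1,247,339 × 0.0047 = $5,862.4933
Water District: $1,247,339 × 0.0045 = $5,613.0255
Total = $11,475.5188

$11,475.52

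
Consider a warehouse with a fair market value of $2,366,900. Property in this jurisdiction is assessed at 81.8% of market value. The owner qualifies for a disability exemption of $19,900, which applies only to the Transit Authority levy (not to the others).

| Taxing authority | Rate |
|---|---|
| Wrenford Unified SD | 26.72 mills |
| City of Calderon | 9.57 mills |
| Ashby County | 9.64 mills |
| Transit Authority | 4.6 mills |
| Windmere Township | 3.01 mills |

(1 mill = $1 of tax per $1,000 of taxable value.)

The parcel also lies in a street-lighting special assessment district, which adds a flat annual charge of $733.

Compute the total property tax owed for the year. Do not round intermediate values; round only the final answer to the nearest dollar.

$104,302

Assessed value = $2,366,900 × 0.818 = $1,936,124.2
Wrenford Unified SD: $1,936,124.2 × 0.02672 = $51,733.238624
City of Calderon: $1,936,124.2 × 0.00957 = $18,528.708594
Ashby County: $1,936,124.2 × 0.00964 = $18,664.237288
Transit Authority: ($1,936,124.2 − $19,900) × 0.0046 = $1,916,224.2 × 0.0046 = $8,814.63132
Windmere Township: $1,936,124.2 × 0.00301 = $5,827.733842
Levies subtotal = $103,568.549668
Total = $103,568.549668 + $733 = $104,301.549668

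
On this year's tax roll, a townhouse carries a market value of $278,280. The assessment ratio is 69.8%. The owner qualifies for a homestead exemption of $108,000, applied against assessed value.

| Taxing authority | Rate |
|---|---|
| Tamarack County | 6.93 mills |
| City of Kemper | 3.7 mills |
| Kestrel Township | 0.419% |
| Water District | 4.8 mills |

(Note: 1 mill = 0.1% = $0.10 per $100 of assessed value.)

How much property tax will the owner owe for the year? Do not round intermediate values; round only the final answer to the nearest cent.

Assessed value = $278,280 × 0.698 = $194,239.44
Taxable value = $194,239.44 − $108,000 = $86,239.44
Tamarack County: $86,239.44 × 0.00693 = $597.6393192
City of Kemper: $86,239.44 × 0.0037 = $319.085928
Kestrel Township: $86,239.44 × 0.00419 = $361.3432536
Water District: $86,239.44 × 0.0048 = $413.949312
Total = $1,692.0178128

$1,692.02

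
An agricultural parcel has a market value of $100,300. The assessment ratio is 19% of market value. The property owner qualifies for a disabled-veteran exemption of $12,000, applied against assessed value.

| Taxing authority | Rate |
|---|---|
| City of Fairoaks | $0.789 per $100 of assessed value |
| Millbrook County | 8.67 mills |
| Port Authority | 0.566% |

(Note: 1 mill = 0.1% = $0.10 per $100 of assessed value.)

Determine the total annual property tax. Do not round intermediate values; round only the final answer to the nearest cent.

$156.81

Assessed value = $100,300 × 0.19 = $19,057
Taxable value = $19,057 − $12,000 = $7,057
City of Fairoaks: $7,057 × 0.00789 = $55.67973
Millbrook County: $7,057 × 0.00867 = $61.18419
Port Authority: $7,057 × 0.00566 = $39.94262
Total = $156.80654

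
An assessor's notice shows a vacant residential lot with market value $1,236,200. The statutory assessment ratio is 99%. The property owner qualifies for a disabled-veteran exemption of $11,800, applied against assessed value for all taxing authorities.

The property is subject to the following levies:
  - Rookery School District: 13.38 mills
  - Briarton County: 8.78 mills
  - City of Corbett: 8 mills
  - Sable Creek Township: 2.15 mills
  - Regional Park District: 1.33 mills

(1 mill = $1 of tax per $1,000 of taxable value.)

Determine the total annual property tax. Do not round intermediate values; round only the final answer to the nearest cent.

$40,772.96

Assessed value = $1,236,200 × 0.99 = $1,223,838
Taxable value = $1,223,838 − $11,800 = $1,212,038
Rookery School District: $1,212,038 × 0.01338 = $16,217.06844
Briarton County: $1,212,038 × 0.00878 = $10,641.69364
City of Corbett: $1,212,038 × 0.008 = $9,696.304
Sable Creek Township: $1,212,038 × 0.00215 = $2,605.8817
Regional Park District: $1,212,038 × 0.00133 = $1,612.01054
Total = $16,217.06844 + $10,641.69364 + $9,696.304 + $2,605.8817 + $1,612.01054 = $40,772.95832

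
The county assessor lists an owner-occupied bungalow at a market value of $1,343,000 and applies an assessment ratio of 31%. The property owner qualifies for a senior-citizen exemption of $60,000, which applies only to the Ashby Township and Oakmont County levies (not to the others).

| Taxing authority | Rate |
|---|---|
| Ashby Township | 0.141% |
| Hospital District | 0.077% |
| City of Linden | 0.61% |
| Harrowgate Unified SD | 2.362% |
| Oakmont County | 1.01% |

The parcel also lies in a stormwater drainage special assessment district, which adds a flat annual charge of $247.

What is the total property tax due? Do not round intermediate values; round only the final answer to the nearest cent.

Assessed value = $1,343,000 × 0.31 = $416,330
Ashby Township: ($416,330 − $60,000) × 0.00141 = $356,330 × 0.00141 = $502.4253
Hospital District: $416,330 × 0.00077 = $320.5741
City of Linden: $416,330 × 0.0061 = $2,539.613
Harrowgate Unified SD: $416,330 × 0.02362 = $9,833.7146
Oakmont County: ($416,330 − $60,000) × 0.0101 = $356,330 × 0.0101 = $3,598.933
Levies subtotal = $16,795.26
Total = $16,795.26 + $247 = $17,042.26

$17,042.26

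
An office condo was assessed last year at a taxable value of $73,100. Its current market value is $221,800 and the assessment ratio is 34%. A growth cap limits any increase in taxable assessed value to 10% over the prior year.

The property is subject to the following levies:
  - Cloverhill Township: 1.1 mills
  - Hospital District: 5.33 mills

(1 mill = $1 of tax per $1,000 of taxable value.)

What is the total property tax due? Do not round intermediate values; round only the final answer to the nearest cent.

Uncapped assessed value = $221,800 × 0.34 = $75,412
Cap limit = $73,100 × 1.1 = $80,410
Taxable assessed value = min($75,412, $80,410) = $75,412 (cap does not bind)
Cloverhill Township: $75,412 × 0.0011 = $82.9532
Hospital District: $75,412 × 0.00533 = $401.94596
Total = $484.89916

$484.90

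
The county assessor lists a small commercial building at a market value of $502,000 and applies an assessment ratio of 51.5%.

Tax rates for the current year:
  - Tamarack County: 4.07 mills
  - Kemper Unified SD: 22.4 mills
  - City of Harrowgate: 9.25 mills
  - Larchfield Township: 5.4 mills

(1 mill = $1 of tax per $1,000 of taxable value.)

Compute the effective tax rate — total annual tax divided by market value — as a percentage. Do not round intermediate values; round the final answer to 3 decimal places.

Assessed value = $502,000 × 0.515 = $258,530
Tamarack County: $258,530 × 0.00407 = $1,052.2171
Kemper Unified SD: $258,530 × 0.0224 = $5,791.072
City of Harrowgate: $258,530 × 0.00925 = $2,391.4025
Larchfield Township: $258,530 × 0.0054 = $1,396.062
Total tax = $10,630.7536
Effective rate = $10,630.7536 ÷ $502,000 = 2.118% of market value

2.118%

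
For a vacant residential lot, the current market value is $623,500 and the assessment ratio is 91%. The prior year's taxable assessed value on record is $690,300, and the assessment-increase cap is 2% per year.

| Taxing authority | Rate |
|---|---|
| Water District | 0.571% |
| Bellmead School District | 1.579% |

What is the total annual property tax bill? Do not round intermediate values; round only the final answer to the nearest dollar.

$12,199

Uncapped assessed value = $623,500 × 0.91 = $567,385
Cap limit = $690,300 × 1.02 = $704,106
Taxable assessed value = min($567,385, $704,106) = $567,385 (cap does not bind)
Water District: $567,385 × 0.00571 = $3,239.76835
Bellmead School District: $567,385 × 0.01579 = $8,959.00915
Total = $12,198.7775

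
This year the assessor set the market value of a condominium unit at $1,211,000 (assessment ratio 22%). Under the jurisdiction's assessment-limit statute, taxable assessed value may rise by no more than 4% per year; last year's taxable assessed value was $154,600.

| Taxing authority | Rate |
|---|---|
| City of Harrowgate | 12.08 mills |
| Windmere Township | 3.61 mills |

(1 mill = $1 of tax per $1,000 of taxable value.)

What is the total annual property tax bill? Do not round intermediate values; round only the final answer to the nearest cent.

Uncapped assessed value = $1,211,000 × 0.22 = $266,420
Cap limit = $154,600 × 1.04 = $160,784
Taxable assessed value = min($266,420, $160,784) = $160,784 (cap binds)
City of Harrowgate: $160,784 × 0.01208 = $1,942.27072
Windmere Township: $160,784 × 0.00361 = $580.43024
Total = $2,522.70096

$2,522.70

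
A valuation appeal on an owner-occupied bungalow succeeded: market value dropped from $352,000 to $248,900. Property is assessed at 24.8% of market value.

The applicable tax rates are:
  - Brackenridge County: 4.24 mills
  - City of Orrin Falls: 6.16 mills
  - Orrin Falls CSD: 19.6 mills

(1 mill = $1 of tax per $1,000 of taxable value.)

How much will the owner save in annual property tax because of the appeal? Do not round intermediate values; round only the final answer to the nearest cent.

Old assessed value = $352,000 × 0.248 = $87,296
New assessed value = $248,900 × 0.248 = $61,727.2
Combined rate = 0.00424 + 0.00616 + 0.0196 = 0.03
Old tax = $87,296 × 0.03 = $2,618.88
New tax = $61,727.2 × 0.03 = $1,851.816
Reduction = $2,618.88 − $1,851.816 = $767.064

$767.06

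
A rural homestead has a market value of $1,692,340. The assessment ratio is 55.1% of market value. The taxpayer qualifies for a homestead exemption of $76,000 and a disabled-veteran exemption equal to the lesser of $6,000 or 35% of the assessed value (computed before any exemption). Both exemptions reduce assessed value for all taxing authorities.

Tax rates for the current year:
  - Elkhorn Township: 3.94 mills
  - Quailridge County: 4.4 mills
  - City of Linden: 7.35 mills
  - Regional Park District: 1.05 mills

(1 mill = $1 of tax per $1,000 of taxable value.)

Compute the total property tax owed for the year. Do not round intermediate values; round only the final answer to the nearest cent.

Assessed value = $1,692,340 × 0.551 = $932,479.34
Disabled-veteran exemption = min($6,000, 35% × $932,479.34) = min($6,000, $326,367.769) = $6,000 (dollar cap binds)
Taxable value = $932,479.34 − $76,000 − $6,000 = $850,479.34
Elkhorn Township: $850,479.34 × 0.00394 = $3,350.8885996
Quailridge County: $850,479.34 × 0.0044 = $3,742.109096
City of Linden: $850,479.34 × 0.00735 = $6,251.023149
Regional Park District: $850,479.34 × 0.00105 = $893.003307
Total = $14,237.0241516

$14,237.02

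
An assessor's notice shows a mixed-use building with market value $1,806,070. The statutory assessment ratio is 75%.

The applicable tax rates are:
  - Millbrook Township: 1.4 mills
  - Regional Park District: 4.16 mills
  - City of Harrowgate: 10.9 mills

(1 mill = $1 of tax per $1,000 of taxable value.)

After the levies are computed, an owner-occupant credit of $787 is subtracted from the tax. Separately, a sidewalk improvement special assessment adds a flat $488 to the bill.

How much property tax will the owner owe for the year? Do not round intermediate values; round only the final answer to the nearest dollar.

$21,997

Assessed value = $1,806,070 × 0.75 = $1,354,552.5
Millbrook Township: $1,354,552.5 × 0.0014 = $1,896.3735
Regional Park District: $1,354,552.5 × 0.00416 = $5,634.9384
City of Harrowgate: $1,354,552.5 × 0.0109 = $14,764.62225
Levies subtotal = $22,295.93415
After credit = $22,295.93415 − $787 = $21,508.93415
Total = $21,508.93415 + $488 = $21,996.93415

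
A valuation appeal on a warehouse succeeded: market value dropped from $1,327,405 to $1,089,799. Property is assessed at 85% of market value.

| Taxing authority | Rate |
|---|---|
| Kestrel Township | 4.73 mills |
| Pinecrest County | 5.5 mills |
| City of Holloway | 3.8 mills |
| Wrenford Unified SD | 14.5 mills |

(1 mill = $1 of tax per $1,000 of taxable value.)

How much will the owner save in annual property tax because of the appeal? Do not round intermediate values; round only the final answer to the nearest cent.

$5,762.06

Old assessed value = $1,327,405 × 0.85 = $1,128,294.25
New assessed value = $1,089,799 × 0.85 = $926,329.15
Combined rate = 0.00473 + 0.0055 + 0.0038 + 0.0145 = 0.02853
Old tax = $1,128,294.25 × 0.02853 = $32,190.2349525
New tax = $926,329.15 × 0.02853 = $26,428.1706495
Reduction = $32,190.2349525 − $26,428.1706495 = $5,762.064303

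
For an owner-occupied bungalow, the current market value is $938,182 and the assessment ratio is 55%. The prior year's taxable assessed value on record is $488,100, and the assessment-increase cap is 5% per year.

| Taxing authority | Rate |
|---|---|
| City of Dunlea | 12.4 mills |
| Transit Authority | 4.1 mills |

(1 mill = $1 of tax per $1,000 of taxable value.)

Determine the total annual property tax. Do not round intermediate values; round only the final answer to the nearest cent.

Uncapped assessed value = $938,182 × 0.55 = $516,000.1
Cap limit = $488,100 × 1.05 = $512,505
Taxable assessed value = min($516,000.1, $512,505) = $512,505 (cap binds)
City of Dunlea: $512,505 × 0.0124 = $6,355.062
Transit Authority: $512,505 × 0.0041 = $2,101.2705
Total = $8,456.3325

$8,456.33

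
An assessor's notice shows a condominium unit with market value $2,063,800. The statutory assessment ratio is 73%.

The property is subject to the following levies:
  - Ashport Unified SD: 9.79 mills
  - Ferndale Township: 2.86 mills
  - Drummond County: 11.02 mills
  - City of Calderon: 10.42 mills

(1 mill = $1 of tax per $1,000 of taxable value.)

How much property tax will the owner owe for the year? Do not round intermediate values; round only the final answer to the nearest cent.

$51,359.11

Assessed value = $2,063,800 × 0.73 = $1,506,574
Ashport Unified SD: $1,506,574 × 0.00979 = $14,749.35946
Ferndale Township: $1,506,574 × 0.00286 = $4,308.80164
Drummond County: $1,506,574 × 0.01102 = $16,602.44548
City of Calderon: $1,506,574 × 0.01042 = $15,698.50108
Total = $14,749.35946 + $4,308.80164 + $16,602.44548 + $15,698.50108 = $51,359.10766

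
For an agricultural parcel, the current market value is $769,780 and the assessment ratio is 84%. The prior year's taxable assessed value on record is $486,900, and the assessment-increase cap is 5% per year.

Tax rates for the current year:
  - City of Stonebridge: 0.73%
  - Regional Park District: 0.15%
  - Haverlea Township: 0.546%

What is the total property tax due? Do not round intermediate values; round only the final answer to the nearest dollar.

$7,290

Uncapped assessed value = $769,780 × 0.84 = $646,615.2
Cap limit = $486,900 × 1.05 = $511,245
Taxable assessed value = min($646,615.2, $511,245) = $511,245 (cap binds)
City of Stonebridge: $511,245 × 0.0073 = $3,732.0885
Regional Park District: $511,245 × 0.0015 = $766.8675
Haverlea Township: $511,245 × 0.00546 = $2,791.3977
Total = $7,290.3537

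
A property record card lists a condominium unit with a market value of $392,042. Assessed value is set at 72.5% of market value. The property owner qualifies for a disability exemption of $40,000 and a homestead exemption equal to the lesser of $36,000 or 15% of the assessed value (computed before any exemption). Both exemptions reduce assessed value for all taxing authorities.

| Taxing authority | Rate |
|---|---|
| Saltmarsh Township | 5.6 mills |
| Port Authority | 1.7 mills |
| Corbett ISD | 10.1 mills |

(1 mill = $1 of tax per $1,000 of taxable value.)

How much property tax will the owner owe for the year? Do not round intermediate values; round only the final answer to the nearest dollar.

$3,623

Assessed value = $392,042 × 0.725 = $284,230.45
Homestead exemption = min($36,000, 15% × $284,230.45) = min($36,000, $42,634.5675) = $36,000 (dollar cap binds)
Taxable value = $284,230.45 − $40,000 − $36,000 = $208,230.45
Saltmarsh Township: $208,230.45 × 0.0056 = $1,166.09052
Port Authority: $208,230.45 × 0.0017 = $353.991765
Corbett ISD: $208,230.45 × 0.0101 = $2,103.127545
Total = $3,623.20983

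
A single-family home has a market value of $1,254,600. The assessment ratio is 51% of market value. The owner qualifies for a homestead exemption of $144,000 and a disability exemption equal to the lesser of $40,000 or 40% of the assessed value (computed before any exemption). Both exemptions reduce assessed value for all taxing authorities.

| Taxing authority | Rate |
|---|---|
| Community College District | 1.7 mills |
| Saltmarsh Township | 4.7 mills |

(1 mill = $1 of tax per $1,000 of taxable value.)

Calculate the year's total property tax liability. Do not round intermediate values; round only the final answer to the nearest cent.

$2,917.41

Assessed value = $1,254,600 × 0.51 = $639,846
Disability exemption = min($40,000, 40% × $639,846) = min($40,000, $255,938.4) = $40,000 (dollar cap binds)
Taxable value = $639,846 − $144,000 − $40,000 = $455,846
Community College District: $455,846 × 0.0017 = $774.9382
Saltmarsh Township: $455,846 × 0.0047 = $2,142.4762
Total = $2,917.4144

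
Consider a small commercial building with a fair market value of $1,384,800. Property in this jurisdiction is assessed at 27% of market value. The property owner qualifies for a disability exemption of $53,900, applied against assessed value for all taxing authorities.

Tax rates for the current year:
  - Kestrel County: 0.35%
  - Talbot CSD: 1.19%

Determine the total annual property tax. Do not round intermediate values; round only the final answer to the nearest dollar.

$4,928

Assessed value = $1,384,800 × 0.27 = $373,896
Taxable value = $373,896 − $53,900 = $319,996
Kestrel County: $319,996 × 0.0035 = $1,119.986
Talbot CSD: $319,996 × 0.0119 = $3,807.9524
Total = $1,119.986 + $3,807.9524 = $4,927.9384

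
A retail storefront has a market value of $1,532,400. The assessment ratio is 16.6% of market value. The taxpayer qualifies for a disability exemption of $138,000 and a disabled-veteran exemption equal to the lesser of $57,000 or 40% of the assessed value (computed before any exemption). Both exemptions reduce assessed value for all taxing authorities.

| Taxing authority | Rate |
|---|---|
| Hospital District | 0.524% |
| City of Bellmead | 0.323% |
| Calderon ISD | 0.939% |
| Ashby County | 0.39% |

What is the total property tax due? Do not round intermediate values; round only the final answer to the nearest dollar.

Assessed value = $1,532,400 × 0.166 = $254,378.4
Disabled-veteran exemption = min($57,000, 40% × $254,378.4) = min($57,000, $101,751.36) = $57,000 (dollar cap binds)
Taxable value = $254,378.4 − $138,000 − $57,000 = $59,378.4
Hospital District: $59,378.4 × 0.00524 = $311.142816
City of Bellmead: $59,378.4 × 0.00323 = $191.792232
Calderon ISD: $59,378.4 × 0.00939 = $557.563176
Ashby County: $59,378.4 × 0.0039 = $231.57576
Total = $1,292.073984

$1,292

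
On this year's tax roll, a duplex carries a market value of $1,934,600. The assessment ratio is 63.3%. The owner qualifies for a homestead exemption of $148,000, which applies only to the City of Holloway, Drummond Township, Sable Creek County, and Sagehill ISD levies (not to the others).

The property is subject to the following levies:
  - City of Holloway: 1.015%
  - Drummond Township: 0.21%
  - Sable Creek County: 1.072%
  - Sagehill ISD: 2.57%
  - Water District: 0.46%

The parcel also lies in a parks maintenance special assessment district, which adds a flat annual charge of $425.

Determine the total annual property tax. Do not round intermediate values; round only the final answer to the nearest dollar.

Assessed value = $1,934,600 × 0.633 = $1,224,601.8
City of Holloway: ($1,224,601.8 − $148,000) × 0.01015 = $1,076,601.8 × 0.01015 = $10,927.50827
Drummond Township: ($1,224,601.8 − $148,000) × 0.0021 = $1,076,601.8 × 0.0021 = $2,260.86378
Sable Creek County: ($1,224,601.8 − $148,000) × 0.01072 = $1,076,601.8 × 0.01072 = $11,541.171296
Sagehill ISD: ($1,224,601.8 − $148,000) × 0.0257 = $1,076,601.8 × 0.0257 = $27,668.66626
Water District: $1,224,601.8 × 0.0046 = $5,633.16828
Levies subtotal = $58,031.377886
Total = $58,031.377886 + $425 = $58,456.377886

$58,456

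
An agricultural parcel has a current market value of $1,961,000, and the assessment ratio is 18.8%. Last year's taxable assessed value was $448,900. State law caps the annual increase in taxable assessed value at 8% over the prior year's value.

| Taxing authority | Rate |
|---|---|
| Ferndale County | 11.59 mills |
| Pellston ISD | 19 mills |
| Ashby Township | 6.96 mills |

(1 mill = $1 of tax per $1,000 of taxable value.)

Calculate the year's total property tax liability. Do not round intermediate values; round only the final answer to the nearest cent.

Uncapped assessed value = $1,961,000 × 0.188 = $368,668
Cap limit = $448,900 × 1.08 = $484,812
Taxable assessed value = min($368,668, $484,812) = $368,668 (cap does not bind)
Ferndale County: $368,668 × 0.01159 = $4,272.86212
Pellston ISD: $368,668 × 0.019 = $7,004.692
Ashby Township: $368,668 × 0.00696 = $2,565.92928
Total = $13,843.4834

$13,843.48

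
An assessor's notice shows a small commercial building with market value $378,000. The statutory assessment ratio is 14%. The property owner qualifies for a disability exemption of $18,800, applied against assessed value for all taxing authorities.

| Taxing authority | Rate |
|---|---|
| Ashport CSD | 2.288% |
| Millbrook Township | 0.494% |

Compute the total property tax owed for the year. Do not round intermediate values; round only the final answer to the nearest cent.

$949.22

Assessed value = $378,000 × 0.14 = $52,920
Taxable value = $52,920 − $18,800 = $34,120
Ashport CSD: $34,120 × 0.02288 = $780.6656
Millbrook Township: $34,120 × 0.00494 = $168.5528
Total = $780.6656 + $168.5528 = $949.2184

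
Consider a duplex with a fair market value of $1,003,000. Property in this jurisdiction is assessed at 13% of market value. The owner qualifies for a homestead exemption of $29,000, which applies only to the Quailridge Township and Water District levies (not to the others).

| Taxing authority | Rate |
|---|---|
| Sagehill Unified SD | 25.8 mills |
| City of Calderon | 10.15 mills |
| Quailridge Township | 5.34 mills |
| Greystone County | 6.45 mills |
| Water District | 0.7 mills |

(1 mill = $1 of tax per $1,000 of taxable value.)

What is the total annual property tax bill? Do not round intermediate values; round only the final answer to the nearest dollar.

Assessed value = $1,003,000 × 0.13 = $130,390
Sagehill Unified SD: $130,390 × 0.0258 = $3,364.062
City of Calderon: $130,390 × 0.01015 = $1,323.4585
Quailridge Township: ($130,390 − $29,000) × 0.00534 = $101,390 × 0.00534 = $541.4226
Greystone County: $130,390 × 0.00645 = $841.0155
Water District: ($130,390 − $29,000) × 0.0007 = $101,390 × 0.0007 = $70.973
Total = $6,140.9316

$6,141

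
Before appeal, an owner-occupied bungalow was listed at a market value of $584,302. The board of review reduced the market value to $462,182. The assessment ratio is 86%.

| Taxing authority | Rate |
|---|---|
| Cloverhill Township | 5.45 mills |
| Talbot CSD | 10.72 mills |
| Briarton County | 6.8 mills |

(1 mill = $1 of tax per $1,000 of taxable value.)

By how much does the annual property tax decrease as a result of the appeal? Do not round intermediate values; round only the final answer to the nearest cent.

Old assessed value = $584,302 × 0.86 = $502,499.72
New assessed value = $462,182 × 0.86 = $397,476.52
Combined rate = 0.00545 + 0.01072 + 0.0068 = 0.02297
Old tax = $502,499.72 × 0.02297 = $11,542.4185684
New tax = $397,476.52 × 0.02297 = $9,130.0356644
Reduction = $11,542.4185684 − $9,130.0356644 = $2,412.382904

$2,412.38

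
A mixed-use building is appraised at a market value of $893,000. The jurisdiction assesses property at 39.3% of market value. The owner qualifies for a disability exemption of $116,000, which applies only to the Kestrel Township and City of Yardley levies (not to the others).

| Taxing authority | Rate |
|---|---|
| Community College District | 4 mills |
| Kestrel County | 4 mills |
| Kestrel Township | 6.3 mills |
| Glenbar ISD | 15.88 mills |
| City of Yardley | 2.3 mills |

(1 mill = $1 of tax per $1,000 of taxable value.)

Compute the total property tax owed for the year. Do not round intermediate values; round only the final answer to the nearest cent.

$10,401.22

Assessed value = $893,000 × 0.393 = $350,949
Community College District: $350,949 × 0.004 = $1,403.796
Kestrel County: $350,949 × 0.004 = $1,403.796
Kestrel Township: ($350,949 − $116,000) × 0.0063 = $234,949 × 0.0063 = $1,480.1787
Glenbar ISD: $350,949 × 0.01588 = $5,573.07012
City of Yardley: ($350,949 − $116,000) × 0.0023 = $234,949 × 0.0023 = $540.3827
Total = $10,401.22352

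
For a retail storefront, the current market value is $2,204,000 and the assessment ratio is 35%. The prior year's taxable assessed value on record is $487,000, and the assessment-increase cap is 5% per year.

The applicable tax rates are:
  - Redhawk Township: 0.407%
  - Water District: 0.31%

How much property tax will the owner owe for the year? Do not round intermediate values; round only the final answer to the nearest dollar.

$3,666

Uncapped assessed value = $2,204,000 × 0.35 = $771,400
Cap limit = $487,000 × 1.05 = $511,350
Taxable assessed value = min($771,400, $511,350) = $511,350 (cap binds)
Redhawk Township: $511,350 × 0.00407 = $2,081.1945
Water District: $511,350 × 0.0031 = $1,585.185
Total = $3,666.3795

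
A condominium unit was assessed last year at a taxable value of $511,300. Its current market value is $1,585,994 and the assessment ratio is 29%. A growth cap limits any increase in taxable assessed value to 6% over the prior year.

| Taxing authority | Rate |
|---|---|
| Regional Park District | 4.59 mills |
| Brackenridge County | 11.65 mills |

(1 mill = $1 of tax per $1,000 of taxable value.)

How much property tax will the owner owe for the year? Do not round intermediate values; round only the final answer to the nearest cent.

Uncapped assessed value = $1,585,994 × 0.29 = $459,938.26
Cap limit = $511,300 × 1.06 = $541,978
Taxable assessed value = min($459,938.26, $541,978) = $459,938.26 (cap does not bind)
Regional Park District: $459,938.26 × 0.00459 = $2,111.1166134
Brackenridge County: $459,938.26 × 0.01165 = $5,358.280729
Total = $7,469.3973424

$7,469.40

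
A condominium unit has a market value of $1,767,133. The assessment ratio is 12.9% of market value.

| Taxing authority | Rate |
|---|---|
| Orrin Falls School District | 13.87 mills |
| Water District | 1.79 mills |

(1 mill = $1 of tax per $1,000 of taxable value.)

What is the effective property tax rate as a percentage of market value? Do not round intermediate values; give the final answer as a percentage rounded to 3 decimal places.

Assessed value = $1,767,133 × 0.129 = $227,960.157
Orrin Falls School District: $227,960.157 × 0.01387 = $3,161.80737759
Water District: $227,960.157 × 0.00179 = $408.04868103
Total tax = $3,569.85605862
Effective rate = $3,569.85605862 ÷ $1,767,133 = 0.202% of market value

0.202%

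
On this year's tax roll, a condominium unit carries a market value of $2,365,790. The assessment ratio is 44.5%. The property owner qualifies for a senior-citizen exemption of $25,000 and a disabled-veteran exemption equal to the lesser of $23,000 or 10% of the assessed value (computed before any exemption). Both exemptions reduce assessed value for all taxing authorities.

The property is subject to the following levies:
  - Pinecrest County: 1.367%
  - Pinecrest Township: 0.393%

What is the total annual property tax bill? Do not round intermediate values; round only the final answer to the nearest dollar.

$17,684

Assessed value = $2,365,790 × 0.445 = $1,052,776.55
Disabled-veteran exemption = min($23,000, 10% × $1,052,776.55) = min($23,000, $105,277.655) = $23,000 (dollar cap binds)
Taxable value = $1,052,776.55 − $25,000 − $23,000 = $1,004,776.55
Pinecrest County: $1,004,776.55 × 0.01367 = $13,735.2954385
Pinecrest Township: $1,004,776.55 × 0.00393 = $3,948.7718415
Total = $17,684.06728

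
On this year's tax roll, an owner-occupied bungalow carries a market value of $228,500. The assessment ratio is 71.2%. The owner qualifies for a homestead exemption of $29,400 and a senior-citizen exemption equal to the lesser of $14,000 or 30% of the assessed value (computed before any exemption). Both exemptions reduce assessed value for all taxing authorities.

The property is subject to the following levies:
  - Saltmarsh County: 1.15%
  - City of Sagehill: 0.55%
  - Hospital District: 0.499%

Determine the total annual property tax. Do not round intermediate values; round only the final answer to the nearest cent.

$2,623.23

Assessed value = $228,500 × 0.712 = $162,692
Senior-citizen exemption = min($14,000, 30% × $162,692) = min($14,000, $48,807.6) = $14,000 (dollar cap binds)
Taxable value = $162,692 − $29,400 − $14,000 = $119,292
Saltmarsh County: $119,292 × 0.0115 = $1,371.858
City of Sagehill: $119,292 × 0.0055 = $656.106
Hospital District: $119,292 × 0.00499 = $595.26708
Total = $2,623.23108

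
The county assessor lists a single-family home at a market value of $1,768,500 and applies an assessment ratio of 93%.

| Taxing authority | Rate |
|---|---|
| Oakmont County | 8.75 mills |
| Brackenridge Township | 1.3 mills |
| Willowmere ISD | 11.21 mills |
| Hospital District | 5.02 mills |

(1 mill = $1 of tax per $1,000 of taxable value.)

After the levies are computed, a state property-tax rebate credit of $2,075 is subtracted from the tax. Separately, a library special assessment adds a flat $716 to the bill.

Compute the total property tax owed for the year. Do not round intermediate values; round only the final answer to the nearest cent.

$41,863.85

Assessed value = $1,768,500 × 0.93 = $1,644,705
Oakmont County: $1,644,705 × 0.00875 = $14,391.16875
Brackenridge Township: $1,644,705 × 0.0013 = $2,138.1165
Willowmere ISD: $1,644,705 × 0.01121 = $18,437.14305
Hospital District: $1,644,705 × 0.00502 = $8,256.4191
Levies subtotal = $43,222.8474
After credit = $43,222.8474 − $2,075 = $41,147.8474
Total = $41,147.8474 + $716 = $41,863.8474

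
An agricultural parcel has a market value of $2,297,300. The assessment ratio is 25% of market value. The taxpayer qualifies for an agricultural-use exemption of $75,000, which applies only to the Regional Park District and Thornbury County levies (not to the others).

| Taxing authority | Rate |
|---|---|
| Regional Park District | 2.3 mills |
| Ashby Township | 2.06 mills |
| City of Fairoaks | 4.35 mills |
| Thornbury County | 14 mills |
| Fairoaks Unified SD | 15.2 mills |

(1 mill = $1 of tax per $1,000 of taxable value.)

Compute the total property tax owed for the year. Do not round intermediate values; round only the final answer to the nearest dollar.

$20,550

Assessed value = $2,297,300 × 0.25 = $574,325
Regional Park District: ($574,325 − $75,000) × 0.0023 = $499,325 × 0.0023 = $1,148.4475
Ashby Township: $574,325 × 0.00206 = $1,183.1095
City of Fairoaks: $574,325 × 0.00435 = $2,498.31375
Thornbury County: ($574,325 − $75,000) × 0.014 = $499,325 × 0.014 = $6,990.55
Fairoaks Unified SD: $574,325 × 0.0152 = $8,729.74
Total = $20,550.16075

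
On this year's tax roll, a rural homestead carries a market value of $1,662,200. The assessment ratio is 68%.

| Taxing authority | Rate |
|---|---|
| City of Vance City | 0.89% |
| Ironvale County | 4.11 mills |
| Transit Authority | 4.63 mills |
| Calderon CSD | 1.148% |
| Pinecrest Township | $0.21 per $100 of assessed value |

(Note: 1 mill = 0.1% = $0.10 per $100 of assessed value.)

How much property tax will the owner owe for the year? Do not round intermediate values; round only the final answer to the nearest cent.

$35,287.84

Assessed value = $1,662,200 × 0.68 = $1,130,296
City of Vance City: $1,130,296 × 0.0089 = $10,059.6344
Ironvale County: $1,130,296 × 0.00411 = $4,645.51656
Transit Authority: $1,130,296 × 0.00463 = $5,233.27048
Calderon CSD: $1,130,296 × 0.01148 = $12,975.79808
Pinecrest Township: $1,130,296 × 0.0021 = $2,373.6216
Total = $35,287.84112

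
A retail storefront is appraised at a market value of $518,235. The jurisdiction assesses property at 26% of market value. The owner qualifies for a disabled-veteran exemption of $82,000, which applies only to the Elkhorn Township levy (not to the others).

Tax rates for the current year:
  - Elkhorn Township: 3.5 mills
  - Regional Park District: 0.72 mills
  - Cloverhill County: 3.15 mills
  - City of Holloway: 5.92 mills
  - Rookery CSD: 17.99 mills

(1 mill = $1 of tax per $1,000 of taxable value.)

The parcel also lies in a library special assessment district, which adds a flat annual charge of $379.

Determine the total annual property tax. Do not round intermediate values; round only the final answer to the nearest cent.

Assessed value = $518,235 × 0.26 = $134,741.1
Elkhorn Township: ($134,741.1 − $82,000) × 0.0035 = $52,741.1 × 0.0035 = $184.59385
Regional Park District: $134,741.1 × 0.00072 = $97.013592
Cloverhill County: $134,741.1 × 0.00315 = $424.434465
City of Holloway: $134,741.1 × 0.00592 = $797.667312
Rookery CSD: $134,741.1 × 0.01799 = $2,423.992389
Levies subtotal = $3,927.701608
Total = $3,927.701608 + $379 = $4,306.701608

$4,306.70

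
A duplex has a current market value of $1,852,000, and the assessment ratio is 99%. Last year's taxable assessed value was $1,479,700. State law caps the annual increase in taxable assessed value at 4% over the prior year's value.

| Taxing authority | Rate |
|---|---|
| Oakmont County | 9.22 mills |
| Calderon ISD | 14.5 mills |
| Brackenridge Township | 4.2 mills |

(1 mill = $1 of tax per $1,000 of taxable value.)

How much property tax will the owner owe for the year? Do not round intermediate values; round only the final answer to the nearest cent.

$42,965.75

Uncapped assessed value = $1,852,000 × 0.99 = $1,833,480
Cap limit = $1,479,700 × 1.04 = $1,538,888
Taxable assessed value = min($1,833,480, $1,538,888) = $1,538,888 (cap binds)
Oakmont County: $1,538,888 × 0.00922 = $14,188.54736
Calderon ISD: $1,538,888 × 0.0145 = $22,313.876
Brackenridge Township: $1,538,888 × 0.0042 = $6,463.3296
Total = $42,965.75296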